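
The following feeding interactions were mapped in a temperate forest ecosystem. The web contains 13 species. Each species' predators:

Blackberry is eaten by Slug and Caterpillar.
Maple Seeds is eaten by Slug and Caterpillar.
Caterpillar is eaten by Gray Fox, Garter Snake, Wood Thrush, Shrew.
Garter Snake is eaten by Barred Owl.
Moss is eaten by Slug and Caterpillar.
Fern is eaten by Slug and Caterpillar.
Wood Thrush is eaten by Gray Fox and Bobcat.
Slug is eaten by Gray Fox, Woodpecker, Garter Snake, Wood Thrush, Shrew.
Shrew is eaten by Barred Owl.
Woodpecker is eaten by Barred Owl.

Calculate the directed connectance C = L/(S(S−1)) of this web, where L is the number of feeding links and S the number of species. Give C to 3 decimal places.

C = 0.141

The web has S = 13 species and L = 22 feeding links.
C = L / (S(S−1)) = 22 / 156 = 0.1410 ≈ 0.141.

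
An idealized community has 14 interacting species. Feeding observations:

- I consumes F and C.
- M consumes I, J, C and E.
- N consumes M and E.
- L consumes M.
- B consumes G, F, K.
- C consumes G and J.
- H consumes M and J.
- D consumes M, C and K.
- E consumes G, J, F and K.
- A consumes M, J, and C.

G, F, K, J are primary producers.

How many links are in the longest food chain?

4 links

One longest chain: G → C → I → M → H.
It has 5 species and 4 links.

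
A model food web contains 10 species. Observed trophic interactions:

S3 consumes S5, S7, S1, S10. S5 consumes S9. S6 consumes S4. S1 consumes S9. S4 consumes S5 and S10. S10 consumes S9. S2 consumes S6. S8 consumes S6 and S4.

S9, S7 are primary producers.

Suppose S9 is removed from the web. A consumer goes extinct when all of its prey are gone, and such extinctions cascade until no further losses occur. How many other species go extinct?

Remove S9.
Round 1: S10 (all prey gone), S5 (all prey gone), S1 (all prey gone) → extinct.
Round 2: S4 (all prey gone) → extinct.
Round 3: S6 (all prey gone) → extinct.
Round 4: S2 (all prey gone), S8 (all prey gone) → extinct.
No further losses. Total secondary extinctions: 7.

7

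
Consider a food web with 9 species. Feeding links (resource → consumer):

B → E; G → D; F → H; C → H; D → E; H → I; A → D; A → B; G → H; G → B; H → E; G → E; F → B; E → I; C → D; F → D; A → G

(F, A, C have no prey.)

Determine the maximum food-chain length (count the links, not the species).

One longest chain: A → G → B → E → I.
It has 5 species and 4 links.

4 links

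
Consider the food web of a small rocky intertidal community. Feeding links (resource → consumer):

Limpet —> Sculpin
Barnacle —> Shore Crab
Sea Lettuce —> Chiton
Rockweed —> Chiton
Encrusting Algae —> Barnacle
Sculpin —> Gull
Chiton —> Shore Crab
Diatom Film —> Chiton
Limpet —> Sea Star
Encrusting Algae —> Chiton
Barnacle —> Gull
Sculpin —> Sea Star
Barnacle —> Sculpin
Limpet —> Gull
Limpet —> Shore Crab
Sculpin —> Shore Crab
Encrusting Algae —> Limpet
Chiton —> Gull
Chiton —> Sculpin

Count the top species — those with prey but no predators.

3

Top species (has prey, but nothing eats it): Shore Crab, Gull, Sea Star.
Count: 3.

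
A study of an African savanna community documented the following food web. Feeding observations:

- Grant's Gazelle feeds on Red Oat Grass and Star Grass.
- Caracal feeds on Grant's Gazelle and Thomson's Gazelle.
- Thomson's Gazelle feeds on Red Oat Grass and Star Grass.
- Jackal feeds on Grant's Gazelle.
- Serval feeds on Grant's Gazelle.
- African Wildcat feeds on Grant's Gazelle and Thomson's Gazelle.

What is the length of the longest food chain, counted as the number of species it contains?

3 species

One longest chain: Red Oat Grass → Grant's Gazelle → African Wildcat.
It has 3 species and 2 links.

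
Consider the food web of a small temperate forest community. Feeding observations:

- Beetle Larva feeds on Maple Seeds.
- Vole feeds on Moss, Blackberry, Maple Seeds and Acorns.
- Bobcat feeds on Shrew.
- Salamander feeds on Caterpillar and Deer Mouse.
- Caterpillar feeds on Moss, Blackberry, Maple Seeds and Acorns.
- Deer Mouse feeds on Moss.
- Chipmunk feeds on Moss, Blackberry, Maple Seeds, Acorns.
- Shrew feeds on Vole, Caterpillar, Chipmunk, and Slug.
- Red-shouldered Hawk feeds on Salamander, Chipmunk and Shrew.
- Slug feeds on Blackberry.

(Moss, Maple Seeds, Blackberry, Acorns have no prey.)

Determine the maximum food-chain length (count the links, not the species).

3 links

One longest chain: Moss → Chipmunk → Shrew → Bobcat.
It has 4 species and 3 links.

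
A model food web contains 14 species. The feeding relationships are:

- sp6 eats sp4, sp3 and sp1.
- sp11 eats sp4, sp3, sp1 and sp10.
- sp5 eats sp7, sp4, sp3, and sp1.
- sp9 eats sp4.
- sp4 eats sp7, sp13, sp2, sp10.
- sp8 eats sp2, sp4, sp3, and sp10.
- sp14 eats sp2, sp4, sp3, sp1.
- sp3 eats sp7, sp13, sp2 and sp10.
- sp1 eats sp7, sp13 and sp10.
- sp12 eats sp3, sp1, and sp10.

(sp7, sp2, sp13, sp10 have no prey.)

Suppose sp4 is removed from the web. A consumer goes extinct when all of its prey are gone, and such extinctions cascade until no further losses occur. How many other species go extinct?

1

Remove sp4.
Round 1: sp9 (all prey gone) → extinct.
No further losses. Total secondary extinctions: 1.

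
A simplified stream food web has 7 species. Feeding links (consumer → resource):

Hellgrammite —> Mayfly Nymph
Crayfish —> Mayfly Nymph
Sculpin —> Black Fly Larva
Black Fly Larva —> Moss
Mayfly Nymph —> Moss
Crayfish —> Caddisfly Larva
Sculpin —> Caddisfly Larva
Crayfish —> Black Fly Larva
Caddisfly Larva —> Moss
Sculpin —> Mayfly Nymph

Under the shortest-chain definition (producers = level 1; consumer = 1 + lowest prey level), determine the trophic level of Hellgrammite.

Trophic level 3

Moss is a producer → level 1.
Mayfly Nymph eats Moss → level 2.
Hellgrammite eats Mayfly Nymph → level 3.
No prey of Hellgrammite is below level 2, so 3 is the minimum.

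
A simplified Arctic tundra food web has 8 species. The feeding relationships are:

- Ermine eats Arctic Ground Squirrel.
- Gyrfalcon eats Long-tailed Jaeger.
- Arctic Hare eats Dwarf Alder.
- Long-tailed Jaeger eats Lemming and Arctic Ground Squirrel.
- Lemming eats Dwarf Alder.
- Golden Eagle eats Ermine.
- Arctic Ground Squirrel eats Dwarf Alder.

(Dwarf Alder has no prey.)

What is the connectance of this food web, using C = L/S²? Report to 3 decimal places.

The web has S = 8 species and L = 8 feeding links.
C = L / S² = 8 / 64 = 0.1250 ≈ 0.125.

C = 0.125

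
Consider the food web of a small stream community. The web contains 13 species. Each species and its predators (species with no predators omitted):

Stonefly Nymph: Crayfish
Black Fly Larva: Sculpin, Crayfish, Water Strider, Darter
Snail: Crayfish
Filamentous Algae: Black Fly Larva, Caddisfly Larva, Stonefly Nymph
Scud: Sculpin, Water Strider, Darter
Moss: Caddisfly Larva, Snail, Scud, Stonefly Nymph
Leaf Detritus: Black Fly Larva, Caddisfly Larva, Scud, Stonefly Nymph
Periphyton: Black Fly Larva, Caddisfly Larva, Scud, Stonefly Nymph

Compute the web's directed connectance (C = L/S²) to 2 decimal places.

The web has S = 13 species and L = 24 feeding links.
C = L / S² = 24 / 169 = 0.1420 ≈ 0.14.

C = 0.14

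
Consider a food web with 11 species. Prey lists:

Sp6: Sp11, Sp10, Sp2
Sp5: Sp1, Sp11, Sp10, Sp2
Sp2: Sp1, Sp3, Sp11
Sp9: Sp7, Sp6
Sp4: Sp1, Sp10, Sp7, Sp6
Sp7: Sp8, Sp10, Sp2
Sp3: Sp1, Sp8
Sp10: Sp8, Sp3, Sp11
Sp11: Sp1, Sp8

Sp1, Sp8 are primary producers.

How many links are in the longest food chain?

4 links

One longest chain: Sp1 → Sp3 → Sp10 → Sp7 → Sp9.
It has 5 species and 4 links.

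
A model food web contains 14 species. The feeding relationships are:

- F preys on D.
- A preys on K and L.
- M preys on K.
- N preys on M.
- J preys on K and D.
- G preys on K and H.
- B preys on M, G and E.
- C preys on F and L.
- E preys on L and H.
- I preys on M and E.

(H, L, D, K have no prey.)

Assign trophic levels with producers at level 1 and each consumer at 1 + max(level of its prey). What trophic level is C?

Trophic level 3

D is a producer → level 1.
F eats D → level 2.
C eats F (level 2); other prey at levels: L 1 → level 3.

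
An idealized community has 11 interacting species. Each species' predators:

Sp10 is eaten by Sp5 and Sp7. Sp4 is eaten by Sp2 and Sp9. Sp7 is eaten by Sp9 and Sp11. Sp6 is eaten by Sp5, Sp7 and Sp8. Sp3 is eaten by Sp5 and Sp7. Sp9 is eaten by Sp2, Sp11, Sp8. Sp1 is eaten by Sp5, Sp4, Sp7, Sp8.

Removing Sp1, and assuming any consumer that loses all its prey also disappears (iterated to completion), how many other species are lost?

Remove Sp1.
Round 1: Sp4 (all prey gone) → extinct.
No further losses. Total secondary extinctions: 1.

1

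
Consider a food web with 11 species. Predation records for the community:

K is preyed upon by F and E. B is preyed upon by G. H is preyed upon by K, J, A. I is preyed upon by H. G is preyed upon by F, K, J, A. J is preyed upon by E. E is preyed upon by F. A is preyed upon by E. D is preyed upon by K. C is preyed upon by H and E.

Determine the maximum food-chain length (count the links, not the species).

One longest chain: B → G → K → E → F.
It has 5 species and 4 links.

4 links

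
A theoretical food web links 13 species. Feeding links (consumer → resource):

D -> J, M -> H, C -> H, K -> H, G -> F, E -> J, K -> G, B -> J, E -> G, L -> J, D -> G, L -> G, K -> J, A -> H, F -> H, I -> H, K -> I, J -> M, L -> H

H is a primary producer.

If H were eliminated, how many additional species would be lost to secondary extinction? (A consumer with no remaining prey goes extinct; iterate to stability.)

Remove H.
Round 1: C (all prey gone), F (all prey gone), A (all prey gone), M (all prey gone), I (all prey gone) → extinct.
Round 2: J (all prey gone), G (all prey gone) → extinct.
Round 3: B (all prey gone), K (all prey gone), L (all prey gone), D (all prey gone), E (all prey gone) → extinct.
No further losses. Total secondary extinctions: 12.

12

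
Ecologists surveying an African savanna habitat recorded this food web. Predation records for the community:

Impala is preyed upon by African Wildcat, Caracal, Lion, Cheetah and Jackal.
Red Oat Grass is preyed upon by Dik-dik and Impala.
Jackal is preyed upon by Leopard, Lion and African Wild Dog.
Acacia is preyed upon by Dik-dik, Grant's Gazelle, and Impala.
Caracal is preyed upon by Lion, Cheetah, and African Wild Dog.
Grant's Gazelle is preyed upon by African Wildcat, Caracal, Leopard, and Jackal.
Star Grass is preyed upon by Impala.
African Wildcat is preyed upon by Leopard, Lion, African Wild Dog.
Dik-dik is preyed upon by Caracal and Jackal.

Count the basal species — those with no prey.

3

Basal species (no prey listed): Acacia, Star Grass, Red Oat Grass.
Count: 3.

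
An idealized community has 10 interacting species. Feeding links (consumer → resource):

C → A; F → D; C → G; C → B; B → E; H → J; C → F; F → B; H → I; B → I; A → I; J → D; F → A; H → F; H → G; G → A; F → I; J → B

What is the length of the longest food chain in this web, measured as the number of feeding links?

3 links

One longest chain: I → A → G → H.
It has 4 species and 3 links.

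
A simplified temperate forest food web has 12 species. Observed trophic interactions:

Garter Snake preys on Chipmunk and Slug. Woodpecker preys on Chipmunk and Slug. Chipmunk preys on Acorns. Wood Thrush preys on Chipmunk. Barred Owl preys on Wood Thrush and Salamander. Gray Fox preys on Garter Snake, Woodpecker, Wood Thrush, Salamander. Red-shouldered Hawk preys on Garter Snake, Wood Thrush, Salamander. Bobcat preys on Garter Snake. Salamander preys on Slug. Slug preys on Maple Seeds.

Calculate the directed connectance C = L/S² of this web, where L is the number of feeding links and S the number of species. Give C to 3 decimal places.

The web has S = 12 species and L = 18 feeding links.
C = L / S² = 18 / 144 = 0.1250 ≈ 0.125.

C = 0.125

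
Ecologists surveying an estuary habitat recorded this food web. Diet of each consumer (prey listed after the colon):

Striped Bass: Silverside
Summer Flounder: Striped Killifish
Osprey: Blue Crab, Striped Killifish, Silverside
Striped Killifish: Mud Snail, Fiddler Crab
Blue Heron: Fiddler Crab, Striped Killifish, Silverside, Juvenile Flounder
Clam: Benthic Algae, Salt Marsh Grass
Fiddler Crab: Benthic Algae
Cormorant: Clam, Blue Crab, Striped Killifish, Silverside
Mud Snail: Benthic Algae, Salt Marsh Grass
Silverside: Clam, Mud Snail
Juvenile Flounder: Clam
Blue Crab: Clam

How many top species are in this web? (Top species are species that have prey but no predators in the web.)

5

Top species (has prey, but nothing eats it): Cormorant, Blue Heron, Summer Flounder, Striped Bass, Osprey.
Count: 5.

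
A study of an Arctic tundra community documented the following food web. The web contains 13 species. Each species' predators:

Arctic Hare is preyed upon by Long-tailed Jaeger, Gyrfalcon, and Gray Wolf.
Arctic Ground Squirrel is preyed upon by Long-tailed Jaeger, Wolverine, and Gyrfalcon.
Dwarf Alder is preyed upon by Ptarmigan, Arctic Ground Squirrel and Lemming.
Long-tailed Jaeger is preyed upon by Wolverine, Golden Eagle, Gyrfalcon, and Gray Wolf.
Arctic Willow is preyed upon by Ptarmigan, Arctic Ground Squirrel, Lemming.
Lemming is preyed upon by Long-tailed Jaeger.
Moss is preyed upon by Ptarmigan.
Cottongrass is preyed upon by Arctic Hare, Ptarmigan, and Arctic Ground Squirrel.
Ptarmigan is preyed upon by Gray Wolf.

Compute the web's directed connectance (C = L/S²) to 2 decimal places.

The web has S = 13 species and L = 22 feeding links.
C = L / S² = 22 / 169 = 0.1302 ≈ 0.13.

C = 0.13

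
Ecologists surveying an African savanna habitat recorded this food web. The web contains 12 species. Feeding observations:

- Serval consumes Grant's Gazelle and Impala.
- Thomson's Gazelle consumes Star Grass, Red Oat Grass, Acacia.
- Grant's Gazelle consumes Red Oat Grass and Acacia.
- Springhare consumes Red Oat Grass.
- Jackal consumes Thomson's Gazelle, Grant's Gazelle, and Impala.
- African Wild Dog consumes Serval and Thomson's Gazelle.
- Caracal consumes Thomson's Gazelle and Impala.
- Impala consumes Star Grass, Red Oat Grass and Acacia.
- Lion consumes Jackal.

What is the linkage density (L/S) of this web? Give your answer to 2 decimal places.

L/S = 1.58

There are L = 19 links among S = 12 species.
L/S = 19/12 = 1.5833 ≈ 1.58.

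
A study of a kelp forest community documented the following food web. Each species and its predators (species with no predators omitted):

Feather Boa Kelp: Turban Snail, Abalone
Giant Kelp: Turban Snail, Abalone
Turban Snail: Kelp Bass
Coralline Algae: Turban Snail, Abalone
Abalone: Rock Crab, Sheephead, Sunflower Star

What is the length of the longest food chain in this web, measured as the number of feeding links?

2 links

One longest chain: Coralline Algae → Abalone → Rock Crab.
It has 3 species and 2 links.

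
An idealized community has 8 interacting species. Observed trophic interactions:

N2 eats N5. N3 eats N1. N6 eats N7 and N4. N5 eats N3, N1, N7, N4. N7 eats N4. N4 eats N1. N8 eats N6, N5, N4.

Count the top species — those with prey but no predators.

2

Top species (has prey, but nothing eats it): N8, N2.
Count: 2.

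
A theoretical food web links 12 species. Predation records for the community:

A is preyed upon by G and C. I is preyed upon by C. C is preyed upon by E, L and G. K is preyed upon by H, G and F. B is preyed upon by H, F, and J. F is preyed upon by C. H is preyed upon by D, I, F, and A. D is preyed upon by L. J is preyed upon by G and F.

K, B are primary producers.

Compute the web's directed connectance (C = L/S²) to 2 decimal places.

C = 0.14

The web has S = 12 species and L = 20 feeding links.
C = L / S² = 20 / 144 = 0.1389 ≈ 0.14.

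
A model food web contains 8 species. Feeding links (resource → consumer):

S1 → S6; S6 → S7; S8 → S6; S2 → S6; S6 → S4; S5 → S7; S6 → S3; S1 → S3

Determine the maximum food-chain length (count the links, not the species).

2 links

One longest chain: S8 → S6 → S4.
It has 3 species and 2 links.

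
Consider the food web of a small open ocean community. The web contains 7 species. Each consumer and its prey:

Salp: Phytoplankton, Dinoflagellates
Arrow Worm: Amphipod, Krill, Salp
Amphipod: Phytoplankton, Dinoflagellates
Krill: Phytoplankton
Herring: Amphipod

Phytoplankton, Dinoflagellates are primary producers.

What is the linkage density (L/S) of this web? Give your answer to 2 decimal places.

L/S = 1.29

There are L = 9 links among S = 7 species.
L/S = 9/7 = 1.2857 ≈ 1.29.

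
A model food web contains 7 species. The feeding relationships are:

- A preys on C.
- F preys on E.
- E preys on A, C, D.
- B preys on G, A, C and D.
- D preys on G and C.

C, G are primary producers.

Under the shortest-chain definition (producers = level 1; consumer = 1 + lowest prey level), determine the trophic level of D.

C is a producer → level 1.
D eats C → level 2.

Trophic level 2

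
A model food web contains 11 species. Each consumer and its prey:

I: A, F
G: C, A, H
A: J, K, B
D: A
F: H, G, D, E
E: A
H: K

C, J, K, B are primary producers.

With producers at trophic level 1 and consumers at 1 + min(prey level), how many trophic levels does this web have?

3

Producers (level 1): C, J, K, B.
Following each consumer down to its lowest-level prey: J → A → I (levels 1 through 3).
All prey of I (A 2, F 3) are at level 2 or above, so I is at level 1 + 2 = 3.
Every consumer has at least one prey at level 2 or below, so none exceeds level 3.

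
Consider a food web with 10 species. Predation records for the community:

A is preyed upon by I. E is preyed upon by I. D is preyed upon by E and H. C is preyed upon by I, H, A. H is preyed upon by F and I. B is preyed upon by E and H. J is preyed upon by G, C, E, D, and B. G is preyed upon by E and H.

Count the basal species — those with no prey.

1

Basal species (no prey listed): J.
Count: 1.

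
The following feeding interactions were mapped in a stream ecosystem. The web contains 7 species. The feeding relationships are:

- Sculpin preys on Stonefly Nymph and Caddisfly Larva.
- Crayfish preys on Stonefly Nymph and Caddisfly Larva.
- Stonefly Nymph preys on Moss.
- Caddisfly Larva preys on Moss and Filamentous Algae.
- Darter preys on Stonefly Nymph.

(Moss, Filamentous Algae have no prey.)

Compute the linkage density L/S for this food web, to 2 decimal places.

L/S = 1.14

There are L = 8 links among S = 7 species.
L/S = 8/7 = 1.1429 ≈ 1.14.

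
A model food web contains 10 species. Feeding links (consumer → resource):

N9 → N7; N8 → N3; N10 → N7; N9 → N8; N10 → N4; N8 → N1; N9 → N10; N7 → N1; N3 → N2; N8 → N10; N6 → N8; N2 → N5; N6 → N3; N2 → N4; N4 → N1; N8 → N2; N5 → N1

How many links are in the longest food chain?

5 links

One longest chain: N1 → N5 → N2 → N3 → N8 → N9.
It has 6 species and 5 links.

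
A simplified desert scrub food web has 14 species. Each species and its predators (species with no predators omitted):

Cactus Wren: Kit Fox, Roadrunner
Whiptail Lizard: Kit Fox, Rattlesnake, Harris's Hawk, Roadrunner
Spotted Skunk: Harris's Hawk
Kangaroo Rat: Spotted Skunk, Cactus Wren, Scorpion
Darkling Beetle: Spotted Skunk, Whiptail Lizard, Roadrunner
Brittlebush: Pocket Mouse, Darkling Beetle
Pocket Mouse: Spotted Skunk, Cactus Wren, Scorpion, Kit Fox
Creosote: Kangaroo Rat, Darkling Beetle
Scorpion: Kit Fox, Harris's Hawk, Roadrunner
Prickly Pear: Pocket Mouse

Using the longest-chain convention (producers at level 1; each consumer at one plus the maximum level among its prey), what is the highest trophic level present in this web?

4

Producers (level 1): Prickly Pear, Creosote, Brittlebush.
Creosote → Kangaroo Rat → Cactus Wren → Roadrunner gives Roadrunner level 4.
No species has a prey at level 4, so no species reaches level 5.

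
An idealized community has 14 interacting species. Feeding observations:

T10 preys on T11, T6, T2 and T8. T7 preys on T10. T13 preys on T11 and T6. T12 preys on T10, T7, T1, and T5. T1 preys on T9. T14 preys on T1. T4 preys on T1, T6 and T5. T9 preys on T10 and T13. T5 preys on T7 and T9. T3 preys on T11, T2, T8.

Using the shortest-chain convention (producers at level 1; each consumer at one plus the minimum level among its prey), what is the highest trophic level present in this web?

Producers (level 1): T2, T6, T8, T11.
Following each consumer down to its lowest-level prey: T2 → T10 → T9 → T1 → T14 (levels 1 through 5).
All prey of T14 (T1 4) are at level 4 or above, so T14 is at level 1 + 4 = 5.
Every consumer has at least one prey at level 4 or below, so none exceeds level 5.

5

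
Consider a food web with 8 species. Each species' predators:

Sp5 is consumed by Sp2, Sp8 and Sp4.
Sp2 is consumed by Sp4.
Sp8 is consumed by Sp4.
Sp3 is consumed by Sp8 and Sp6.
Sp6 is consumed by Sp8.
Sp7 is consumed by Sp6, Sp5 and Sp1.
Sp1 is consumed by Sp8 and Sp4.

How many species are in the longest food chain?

One longest chain: Sp7 → Sp6 → Sp8 → Sp4.
It has 4 species and 3 links.

4 species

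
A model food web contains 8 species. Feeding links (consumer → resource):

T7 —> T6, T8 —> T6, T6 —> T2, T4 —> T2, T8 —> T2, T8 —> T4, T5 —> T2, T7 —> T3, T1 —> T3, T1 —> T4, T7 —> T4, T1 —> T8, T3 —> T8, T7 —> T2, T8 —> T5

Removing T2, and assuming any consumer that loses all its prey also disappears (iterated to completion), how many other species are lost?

7

Remove T2.
Round 1: T4 (all prey gone), T5 (all prey gone), T6 (all prey gone) → extinct.
Round 2: T8 (all prey gone) → extinct.
Round 3: T3 (all prey gone) → extinct.
Round 4: T7 (all prey gone), T1 (all prey gone) → extinct.
No further losses. Total secondary extinctions: 7.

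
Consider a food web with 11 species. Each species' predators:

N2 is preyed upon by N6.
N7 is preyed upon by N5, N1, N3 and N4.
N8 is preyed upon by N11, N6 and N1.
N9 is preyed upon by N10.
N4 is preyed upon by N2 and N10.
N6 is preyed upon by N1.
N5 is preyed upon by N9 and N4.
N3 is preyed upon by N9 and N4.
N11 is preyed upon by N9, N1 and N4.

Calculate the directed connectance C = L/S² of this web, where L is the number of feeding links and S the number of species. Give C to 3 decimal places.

C = 0.157

The web has S = 11 species and L = 19 feeding links.
C = L / S² = 19 / 121 = 0.1570 ≈ 0.157.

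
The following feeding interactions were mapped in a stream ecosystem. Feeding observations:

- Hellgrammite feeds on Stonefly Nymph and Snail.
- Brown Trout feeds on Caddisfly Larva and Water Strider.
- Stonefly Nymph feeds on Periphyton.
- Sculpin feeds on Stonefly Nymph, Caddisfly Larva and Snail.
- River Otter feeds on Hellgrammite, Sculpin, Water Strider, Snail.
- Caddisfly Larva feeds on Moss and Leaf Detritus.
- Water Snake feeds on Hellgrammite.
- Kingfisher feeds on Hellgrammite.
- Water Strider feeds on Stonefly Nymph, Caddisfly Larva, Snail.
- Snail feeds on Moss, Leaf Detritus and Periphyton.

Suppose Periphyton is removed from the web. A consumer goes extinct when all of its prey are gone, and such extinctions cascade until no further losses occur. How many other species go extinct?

1

Remove Periphyton.
Round 1: Stonefly Nymph (all prey gone) → extinct.
No further losses. Total secondary extinctions: 1.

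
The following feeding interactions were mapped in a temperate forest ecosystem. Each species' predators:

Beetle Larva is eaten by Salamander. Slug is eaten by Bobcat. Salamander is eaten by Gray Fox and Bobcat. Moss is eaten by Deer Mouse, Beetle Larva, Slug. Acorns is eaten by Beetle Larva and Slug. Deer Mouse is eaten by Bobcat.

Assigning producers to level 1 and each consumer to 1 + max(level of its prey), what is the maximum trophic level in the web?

4

Producers (level 1): Moss, Acorns.
Moss → Beetle Larva → Salamander → Gray Fox gives Gray Fox level 4.
No species has a prey at level 4, so no species reaches level 5.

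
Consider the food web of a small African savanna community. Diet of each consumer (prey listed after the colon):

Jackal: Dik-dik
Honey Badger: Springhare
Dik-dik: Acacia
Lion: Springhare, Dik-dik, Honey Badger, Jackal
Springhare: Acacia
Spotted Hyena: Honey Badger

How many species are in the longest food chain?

One longest chain: Acacia → Springhare → Honey Badger → Spotted Hyena.
It has 4 species and 3 links.

4 species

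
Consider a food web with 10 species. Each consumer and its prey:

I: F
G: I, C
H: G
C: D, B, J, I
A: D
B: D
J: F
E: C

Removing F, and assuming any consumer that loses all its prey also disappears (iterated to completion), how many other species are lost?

Remove F.
Round 1: J (all prey gone), I (all prey gone) → extinct.
No further losses. Total secondary extinctions: 2.

2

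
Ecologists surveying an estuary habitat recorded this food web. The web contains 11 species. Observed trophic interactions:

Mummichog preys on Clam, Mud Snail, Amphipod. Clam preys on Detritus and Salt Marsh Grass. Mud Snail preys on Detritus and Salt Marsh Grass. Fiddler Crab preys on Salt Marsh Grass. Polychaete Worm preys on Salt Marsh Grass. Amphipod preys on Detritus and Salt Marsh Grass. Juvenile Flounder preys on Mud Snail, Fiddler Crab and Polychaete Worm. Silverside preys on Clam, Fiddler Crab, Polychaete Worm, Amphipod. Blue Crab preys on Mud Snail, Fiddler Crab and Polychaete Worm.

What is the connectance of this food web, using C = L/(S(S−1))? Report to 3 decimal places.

The web has S = 11 species and L = 21 feeding links.
C = L / (S(S−1)) = 21 / 110 = 0.1909 ≈ 0.191.

C = 0.191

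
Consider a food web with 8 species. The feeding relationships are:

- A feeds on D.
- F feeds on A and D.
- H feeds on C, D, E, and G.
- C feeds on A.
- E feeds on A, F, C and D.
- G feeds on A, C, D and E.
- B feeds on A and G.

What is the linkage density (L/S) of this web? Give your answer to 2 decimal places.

There are L = 18 links among S = 8 species.
L/S = 18/8 = 2.2500 ≈ 2.25.

L/S = 2.25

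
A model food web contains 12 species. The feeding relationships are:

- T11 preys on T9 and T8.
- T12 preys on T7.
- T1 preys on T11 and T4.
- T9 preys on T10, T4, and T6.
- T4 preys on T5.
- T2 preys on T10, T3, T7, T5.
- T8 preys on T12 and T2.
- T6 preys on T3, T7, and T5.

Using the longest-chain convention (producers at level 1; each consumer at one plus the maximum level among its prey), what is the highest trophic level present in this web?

Producers (level 1): T10, T3, T5, T7.
T10 → T2 → T8 → T11 → T1 gives T1 level 5.
No species has a prey at level 5, so no species reaches level 6.

5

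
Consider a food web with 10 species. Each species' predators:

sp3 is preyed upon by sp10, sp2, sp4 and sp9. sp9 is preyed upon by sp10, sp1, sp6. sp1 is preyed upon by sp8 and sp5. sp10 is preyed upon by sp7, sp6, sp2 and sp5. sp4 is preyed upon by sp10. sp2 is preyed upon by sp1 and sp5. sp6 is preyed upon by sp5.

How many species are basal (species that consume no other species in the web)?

Basal species (no prey listed): sp3.
Count: 1.

1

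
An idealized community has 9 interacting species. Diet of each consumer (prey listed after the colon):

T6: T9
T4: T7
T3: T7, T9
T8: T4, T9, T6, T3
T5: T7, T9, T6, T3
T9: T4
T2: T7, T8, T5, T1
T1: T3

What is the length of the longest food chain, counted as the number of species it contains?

One longest chain: T7 → T4 → T9 → T6 → T8 → T2.
It has 6 species and 5 links.

6 species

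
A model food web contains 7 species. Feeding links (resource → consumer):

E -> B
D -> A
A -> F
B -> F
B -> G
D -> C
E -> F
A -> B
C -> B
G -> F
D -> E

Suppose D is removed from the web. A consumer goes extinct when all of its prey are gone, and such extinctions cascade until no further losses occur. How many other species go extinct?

6

Remove D.
Round 1: E (all prey gone), C (all prey gone), A (all prey gone) → extinct.
Round 2: B (all prey gone) → extinct.
Round 3: G (all prey gone) → extinct.
Round 4: F (all prey gone) → extinct.
No further losses. Total secondary extinctions: 6.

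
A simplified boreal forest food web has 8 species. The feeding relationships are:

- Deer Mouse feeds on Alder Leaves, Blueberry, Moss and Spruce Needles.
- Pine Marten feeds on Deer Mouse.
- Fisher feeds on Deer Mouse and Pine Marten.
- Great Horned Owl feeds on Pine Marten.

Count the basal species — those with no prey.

4

Basal species (no prey listed): Blueberry, Spruce Needles, Alder Leaves, Moss.
Count: 4.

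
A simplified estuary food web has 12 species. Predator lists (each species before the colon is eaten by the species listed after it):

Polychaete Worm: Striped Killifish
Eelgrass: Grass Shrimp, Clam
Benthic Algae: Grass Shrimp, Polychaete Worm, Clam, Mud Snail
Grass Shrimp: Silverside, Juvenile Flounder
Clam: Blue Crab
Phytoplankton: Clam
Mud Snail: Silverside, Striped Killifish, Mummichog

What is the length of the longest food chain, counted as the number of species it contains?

3 species

One longest chain: Eelgrass → Grass Shrimp → Silverside.
It has 3 species and 2 links.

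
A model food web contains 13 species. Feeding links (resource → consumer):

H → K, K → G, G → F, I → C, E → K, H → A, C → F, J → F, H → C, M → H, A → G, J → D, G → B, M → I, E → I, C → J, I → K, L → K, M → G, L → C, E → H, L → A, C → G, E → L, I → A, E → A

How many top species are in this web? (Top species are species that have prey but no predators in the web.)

3

Top species (has prey, but nothing eats it): F, D, B.
Count: 3.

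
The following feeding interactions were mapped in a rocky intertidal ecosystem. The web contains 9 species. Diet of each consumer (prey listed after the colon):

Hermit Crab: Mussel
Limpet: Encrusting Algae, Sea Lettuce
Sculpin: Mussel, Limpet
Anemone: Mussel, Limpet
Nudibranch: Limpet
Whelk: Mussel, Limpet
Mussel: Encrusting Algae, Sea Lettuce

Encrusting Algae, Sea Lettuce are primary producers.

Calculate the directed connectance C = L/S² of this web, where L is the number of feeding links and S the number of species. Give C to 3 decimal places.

The web has S = 9 species and L = 12 feeding links.
C = L / S² = 12 / 81 = 0.1481 ≈ 0.148.

C = 0.148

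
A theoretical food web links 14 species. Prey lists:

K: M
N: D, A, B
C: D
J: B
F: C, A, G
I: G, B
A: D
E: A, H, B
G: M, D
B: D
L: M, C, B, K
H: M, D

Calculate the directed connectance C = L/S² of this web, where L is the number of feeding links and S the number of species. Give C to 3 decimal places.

The web has S = 14 species and L = 24 feeding links.
C = L / S² = 24 / 196 = 0.1224 ≈ 0.122.

C = 0.122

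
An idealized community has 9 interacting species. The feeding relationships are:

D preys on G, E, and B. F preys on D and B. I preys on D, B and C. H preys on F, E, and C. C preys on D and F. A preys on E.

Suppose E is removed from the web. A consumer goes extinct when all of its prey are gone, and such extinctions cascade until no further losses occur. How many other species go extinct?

Remove E.
Round 1: A (all prey gone) → extinct.
No further losses. Total secondary extinctions: 1.

1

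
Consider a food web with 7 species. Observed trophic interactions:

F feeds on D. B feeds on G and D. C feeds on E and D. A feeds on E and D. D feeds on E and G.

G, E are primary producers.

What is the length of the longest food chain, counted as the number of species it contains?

One longest chain: G → D → C.
It has 3 species and 2 links.

3 species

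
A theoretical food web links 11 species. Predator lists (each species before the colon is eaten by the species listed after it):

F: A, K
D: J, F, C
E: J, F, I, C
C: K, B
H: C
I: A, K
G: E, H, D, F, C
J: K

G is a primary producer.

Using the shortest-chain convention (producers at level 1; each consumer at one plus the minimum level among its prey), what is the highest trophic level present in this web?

3

Producers (level 1): G.
Following each consumer down to its lowest-level prey: G → E → I (levels 1 through 3).
All prey of I (E 2) are at level 2 or above, so I is at level 1 + 2 = 3.
Every consumer has at least one prey at level 2 or below, so none exceeds level 3.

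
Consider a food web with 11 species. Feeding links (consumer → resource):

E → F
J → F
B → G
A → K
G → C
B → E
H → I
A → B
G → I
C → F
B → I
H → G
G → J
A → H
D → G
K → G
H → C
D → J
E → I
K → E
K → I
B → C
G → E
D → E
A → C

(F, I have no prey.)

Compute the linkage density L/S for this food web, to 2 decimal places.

There are L = 25 links among S = 11 species.
L/S = 25/11 = 2.2727 ≈ 2.27.

L/S = 2.27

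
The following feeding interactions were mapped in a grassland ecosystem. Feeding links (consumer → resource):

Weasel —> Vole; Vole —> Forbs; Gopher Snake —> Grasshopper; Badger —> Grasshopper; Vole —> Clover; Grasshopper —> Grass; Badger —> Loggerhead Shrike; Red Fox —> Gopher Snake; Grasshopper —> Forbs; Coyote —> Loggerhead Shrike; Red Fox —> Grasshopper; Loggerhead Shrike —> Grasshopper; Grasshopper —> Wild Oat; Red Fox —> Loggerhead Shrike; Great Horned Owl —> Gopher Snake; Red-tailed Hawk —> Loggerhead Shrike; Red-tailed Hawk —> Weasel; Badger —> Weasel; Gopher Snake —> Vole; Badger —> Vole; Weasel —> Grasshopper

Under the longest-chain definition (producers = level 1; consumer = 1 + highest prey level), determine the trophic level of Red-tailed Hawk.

Trophic level 4

Forbs is a producer → level 1.
Grasshopper eats Forbs (level 1); other prey at levels: Wild Oat 1, Grass 1 → level 2.
Weasel eats Grasshopper (level 2); other prey at levels: Vole 2 → level 3.
Red-tailed Hawk eats Weasel (level 3); other prey at levels: Loggerhead Shrike 3 → level 4.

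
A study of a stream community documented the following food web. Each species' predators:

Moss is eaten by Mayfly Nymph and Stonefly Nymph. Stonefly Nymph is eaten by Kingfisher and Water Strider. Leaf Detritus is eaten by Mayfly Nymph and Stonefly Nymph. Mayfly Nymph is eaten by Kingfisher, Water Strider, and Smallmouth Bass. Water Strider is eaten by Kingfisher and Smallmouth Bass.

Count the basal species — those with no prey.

2

Basal species (no prey listed): Moss, Leaf Detritus.
Count: 2.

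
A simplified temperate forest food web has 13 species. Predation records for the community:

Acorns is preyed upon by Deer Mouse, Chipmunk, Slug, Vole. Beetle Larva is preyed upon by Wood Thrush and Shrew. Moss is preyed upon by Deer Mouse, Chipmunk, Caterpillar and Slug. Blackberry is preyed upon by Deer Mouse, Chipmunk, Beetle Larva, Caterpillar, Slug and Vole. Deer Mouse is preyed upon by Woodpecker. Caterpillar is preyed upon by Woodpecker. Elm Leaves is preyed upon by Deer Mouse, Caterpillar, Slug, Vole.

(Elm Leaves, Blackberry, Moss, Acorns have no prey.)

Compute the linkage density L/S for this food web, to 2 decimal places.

There are L = 22 links among S = 13 species.
L/S = 22/13 = 1.6923 ≈ 1.69.

L/S = 1.69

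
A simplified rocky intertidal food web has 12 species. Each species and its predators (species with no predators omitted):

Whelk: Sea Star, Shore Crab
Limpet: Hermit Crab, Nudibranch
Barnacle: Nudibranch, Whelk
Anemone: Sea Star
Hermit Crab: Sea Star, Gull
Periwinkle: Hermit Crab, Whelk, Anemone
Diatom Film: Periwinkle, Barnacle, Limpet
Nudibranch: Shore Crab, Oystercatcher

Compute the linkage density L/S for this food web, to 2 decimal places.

L/S = 1.42

There are L = 17 links among S = 12 species.
L/S = 17/12 = 1.4167 ≈ 1.42.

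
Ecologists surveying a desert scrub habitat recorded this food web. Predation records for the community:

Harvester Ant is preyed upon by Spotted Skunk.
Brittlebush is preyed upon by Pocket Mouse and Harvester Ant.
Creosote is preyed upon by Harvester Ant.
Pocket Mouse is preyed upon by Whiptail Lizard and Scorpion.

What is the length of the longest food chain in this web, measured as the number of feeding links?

2 links

One longest chain: Brittlebush → Pocket Mouse → Scorpion.
It has 3 species and 2 links.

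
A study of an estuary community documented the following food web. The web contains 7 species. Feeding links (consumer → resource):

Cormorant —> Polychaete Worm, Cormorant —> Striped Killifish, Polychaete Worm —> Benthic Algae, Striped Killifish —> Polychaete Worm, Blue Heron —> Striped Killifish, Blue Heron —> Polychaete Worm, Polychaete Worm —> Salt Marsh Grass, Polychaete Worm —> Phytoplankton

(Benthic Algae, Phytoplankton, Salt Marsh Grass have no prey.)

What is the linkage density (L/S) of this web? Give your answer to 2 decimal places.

There are L = 8 links among S = 7 species.
L/S = 8/7 = 1.1429 ≈ 1.14.

L/S = 1.14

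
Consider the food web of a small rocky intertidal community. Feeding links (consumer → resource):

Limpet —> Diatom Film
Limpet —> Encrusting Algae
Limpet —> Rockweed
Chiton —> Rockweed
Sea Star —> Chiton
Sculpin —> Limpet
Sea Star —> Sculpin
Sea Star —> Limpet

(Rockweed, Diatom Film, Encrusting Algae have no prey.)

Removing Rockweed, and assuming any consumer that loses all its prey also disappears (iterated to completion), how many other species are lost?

1

Remove Rockweed.
Round 1: Chiton (all prey gone) → extinct.
No further losses. Total secondary extinctions: 1.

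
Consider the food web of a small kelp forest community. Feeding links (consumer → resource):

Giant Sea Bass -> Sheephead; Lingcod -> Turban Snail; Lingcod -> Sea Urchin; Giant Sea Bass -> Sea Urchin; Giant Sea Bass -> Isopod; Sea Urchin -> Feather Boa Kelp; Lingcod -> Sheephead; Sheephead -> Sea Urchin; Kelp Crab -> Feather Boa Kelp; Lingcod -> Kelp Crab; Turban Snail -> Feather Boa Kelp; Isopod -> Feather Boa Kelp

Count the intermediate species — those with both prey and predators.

5

Intermediate species (has both prey and predators): Isopod, Sea Urchin, Kelp Crab, Turban Snail, Sheephead.
Count: 5.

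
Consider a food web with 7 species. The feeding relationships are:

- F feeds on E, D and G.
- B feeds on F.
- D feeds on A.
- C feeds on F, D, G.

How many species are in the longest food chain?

One longest chain: A → D → F → B.
It has 4 species and 3 links.

4 species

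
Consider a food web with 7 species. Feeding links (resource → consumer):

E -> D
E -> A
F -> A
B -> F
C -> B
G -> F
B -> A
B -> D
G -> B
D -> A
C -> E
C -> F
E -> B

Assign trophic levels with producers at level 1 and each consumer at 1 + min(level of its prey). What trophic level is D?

Trophic level 3

C is a producer → level 1.
E eats C → level 2.
D eats E → level 3.
No prey of D is below level 2, so 3 is the minimum.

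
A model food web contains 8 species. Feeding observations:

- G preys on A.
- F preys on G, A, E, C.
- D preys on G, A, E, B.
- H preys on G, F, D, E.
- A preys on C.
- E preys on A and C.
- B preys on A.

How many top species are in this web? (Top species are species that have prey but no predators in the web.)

Top species (has prey, but nothing eats it): H.
Count: 1.

1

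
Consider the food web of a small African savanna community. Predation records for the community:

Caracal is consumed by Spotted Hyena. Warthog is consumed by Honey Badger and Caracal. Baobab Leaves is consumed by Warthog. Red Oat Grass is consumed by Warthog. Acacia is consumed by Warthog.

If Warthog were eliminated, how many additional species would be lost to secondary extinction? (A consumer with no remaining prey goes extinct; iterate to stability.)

Remove Warthog.
Round 1: Honey Badger (all prey gone), Caracal (all prey gone) → extinct.
Round 2: Spotted Hyena (all prey gone) → extinct.
No further losses. Total secondary extinctions: 3.

3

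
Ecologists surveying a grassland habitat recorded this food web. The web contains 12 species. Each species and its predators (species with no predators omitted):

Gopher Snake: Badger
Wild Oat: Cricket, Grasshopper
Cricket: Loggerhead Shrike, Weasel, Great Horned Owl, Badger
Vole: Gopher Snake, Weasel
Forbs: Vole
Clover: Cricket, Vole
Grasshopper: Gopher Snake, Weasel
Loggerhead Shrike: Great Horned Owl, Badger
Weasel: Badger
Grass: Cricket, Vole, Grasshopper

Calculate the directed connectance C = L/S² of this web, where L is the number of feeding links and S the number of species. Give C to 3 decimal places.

The web has S = 12 species and L = 20 feeding links.
C = L / S² = 20 / 144 = 0.1389 ≈ 0.139.

C = 0.139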